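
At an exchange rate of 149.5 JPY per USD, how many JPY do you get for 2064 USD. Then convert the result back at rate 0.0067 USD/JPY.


Amount × rate = 2064 × 149.5 = 308568.00 JPY
Round-trip: 308568.00 × 0.0067 = 2067.41 USD
= 308568.00 JPY, then 2067.41 USD

308568.00 JPY, then 2067.41 USD


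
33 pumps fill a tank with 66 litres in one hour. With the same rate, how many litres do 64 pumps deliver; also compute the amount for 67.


Direct proportion: y/x = constant
k = 66/33 = 2.0000
y at x=64: k × 64 = 66 × 64 / 33 = 4224/33 = 128.00
y at x=67: k × 67 = 66 × 67 / 33 = 4422/33 = 134.00
= 128.00 and 134.00

128.00 and 134.00


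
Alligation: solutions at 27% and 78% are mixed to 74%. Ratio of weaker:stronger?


Let x parts of 27% mix with y parts of 78%.
27x + 78y = 74(x + y)
27x + 78y = 74x + 74y
x(27 - 74) = y(74 - 78)
x/y = (78 - 74)/(74 - 27) = 4/47
Simplify: 4:47
= 4:47

4:47


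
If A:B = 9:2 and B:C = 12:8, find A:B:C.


Match B: multiply A:B by 12 → 108:24
Multiply B:C by 2 → 24:16
Combined: 108:24:16
GCD = 4
= 27:6:4

27:6:4


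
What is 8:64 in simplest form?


GCD(8, 64) = 8
8/8 : 64/8
= 1:8

1:8


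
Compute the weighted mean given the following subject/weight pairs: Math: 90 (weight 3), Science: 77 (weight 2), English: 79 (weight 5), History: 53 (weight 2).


Numerator = 90×3 + 77×2 + 79×5 + 53×2
= 270 + 154 + 395 + 106
= 925
Total weight = 12
Weighted avg = 925/12
= 77.08

77.08


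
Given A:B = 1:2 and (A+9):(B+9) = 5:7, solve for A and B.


Let A = 1k, B = 2k.
(1k + 9) / (2k + 9) = 5/7
Cross-multiply: 7(1k + 9) = 5(2k + 9)
7k + 63 = 10k + 45
7k - 10k = 45 - 63
-3k = -18
k = -18/-3 = 6
A = 1×6 = 6, B = 2×6 = 12
= A = 6, B = 12

A = 6, B = 12


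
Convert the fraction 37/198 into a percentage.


Percentage = (part / whole) × 100
= (37 / 198) × 100
≈ 18.69%

18.69%


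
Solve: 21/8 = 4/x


Cross multiply: 21 × x = 8 × 4
21x = 32
x = 32 / 21
= 1.52

1.52


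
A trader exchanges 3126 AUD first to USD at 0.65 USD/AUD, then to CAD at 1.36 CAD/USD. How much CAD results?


Step 1: 3126 AUD × 0.65 = 2031.90 USD
Step 2: 2031.90 USD × 1.36 = 2763.38 CAD
Implied rate AUD→CAD = 0.65 × 1.36 = 0.8840
= 2763.38 CAD

2763.38 CAD


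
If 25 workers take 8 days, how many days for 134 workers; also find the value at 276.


Inverse proportion: x × y = constant
k = 25 × 8 = 200
At x=134: k/134 = 1.49
At x=276: k/276 = 0.72
= 1.49 and 0.72

1.49 and 0.72


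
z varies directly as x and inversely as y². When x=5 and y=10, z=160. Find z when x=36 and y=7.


z = k·x/y²
Solve for k using the known point: k = z·y²/x = 160×100/5 = 16000/5 = 3200.0000
Now evaluate at x=36, y=7:
z = k × 36 / 49 = (16000 × 36) / (5 × 49) = 576000/245
≈ 2351.0204

2351.0204


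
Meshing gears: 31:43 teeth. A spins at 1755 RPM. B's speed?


Gear ratio = 31:43 = 31:43
RPM_B = RPM_A × (teeth_A / teeth_B)
= 1755 × (31/43)
= 1265.2 RPM

1265.2 RPM


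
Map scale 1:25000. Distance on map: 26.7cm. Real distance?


Real distance = map distance × scale
= 26.7cm × 25000
= 667500 cm = 6675.0 m
= 6.675 km

6.675 km


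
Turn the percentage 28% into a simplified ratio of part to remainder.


28% means 28 parts out of 100; remainder = 72
Part : remainder = 28:72
GCD = 4
= 7:18

7:18


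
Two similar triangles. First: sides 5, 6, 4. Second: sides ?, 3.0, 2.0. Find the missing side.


Scale factor = 3.0/6 = 0.5
Missing side = 5 × 0.5
= 2.5

2.5


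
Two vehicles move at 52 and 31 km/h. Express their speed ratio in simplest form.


Ratio = 52:31
GCD = 1
Simplified = 52:31
Time ratio (same distance) = 31:52
Speed ratio = 52:31

52:31


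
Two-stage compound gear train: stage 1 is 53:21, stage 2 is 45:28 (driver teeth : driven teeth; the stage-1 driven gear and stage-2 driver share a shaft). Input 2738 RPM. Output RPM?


Stage 1: RPM_B = RPM_A × t_A/t_B = 2738 × 53/21 = 145114/21 ≈ 6910.19
B and C share a shaft → RPM_C = RPM_B
Stage 2: RPM_D = RPM_C × t_C/t_D = RPM_A × (t_A×t_C)/(t_B×t_D)
Overall ratio = (53×45)/(21×28) = 2385/588
RPM_D = 2738 × 2385/588 = 6530130/588
≈ 11105.66 RPM

11105.66 RPM


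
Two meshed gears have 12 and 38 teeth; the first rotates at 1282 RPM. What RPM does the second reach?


Gear ratio = 12:38 = 6:19
RPM_B = RPM_A × (teeth_A / teeth_B)
= 1282 × (12/38)
= 404.8 RPM

404.8 RPM


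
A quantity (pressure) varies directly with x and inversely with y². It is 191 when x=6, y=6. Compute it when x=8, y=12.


z = k·x/y²
Solve for k using the known point: k = z·y²/x = 191×36/6 = 6876/6 = 1146.0000
Now evaluate at x=8, y=12:
z = k × 8 / 144 = (6876 × 8) / (6 × 144) = 55008/864
≈ 63.6667

63.6667


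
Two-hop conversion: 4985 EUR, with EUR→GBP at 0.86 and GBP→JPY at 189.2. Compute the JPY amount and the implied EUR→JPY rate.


Step 1: 4985 EUR × 0.86 = 4287.10 GBP
Step 2: 4287.10 GBP × 189.2 = 811119.32 JPY
Implied rate EUR→JPY = 0.86 × 189.2 = 162.7120
= 811119.32 JPY; implied rate 162.7120 JPY/EUR

811119.32 JPY; implied rate 162.7120 JPY/EUR


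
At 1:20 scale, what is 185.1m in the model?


Model size = real / scale
= 185.1 / 20
= 9.2550 m

9.2550 m


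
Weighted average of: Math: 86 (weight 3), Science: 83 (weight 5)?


Numerator = 86×3 + 83×5
= 258 + 415
= 673
Total weight = 8
Weighted avg = 673/8
= 84.13

84.13


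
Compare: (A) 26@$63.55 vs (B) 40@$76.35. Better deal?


Deal A: $63.55/26 = $2.4442/unit
Deal B: $76.35/40 = $1.9088/unit
B is cheaper per unit
= Deal B

Deal B


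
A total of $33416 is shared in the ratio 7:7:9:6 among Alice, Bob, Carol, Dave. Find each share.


Total parts = 7 + 7 + 9 + 6 = 29
Alice: 33416 × 7/29 = 8065.93
Bob: 33416 × 7/29 = 8065.93
Carol: 33416 × 9/29 = 10370.48
Dave: 33416 × 6/29 = 6913.66
= Alice: $8065.93, Bob: $8065.93, Carol: $10370.48, Dave: $6913.66

Alice: $8065.93, Bob: $8065.93, Carol: $10370.48, Dave: $6913.66


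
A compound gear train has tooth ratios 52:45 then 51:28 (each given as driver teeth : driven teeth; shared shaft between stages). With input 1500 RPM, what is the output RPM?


Stage 1: RPM_B = RPM_A × t_A/t_B = 1500 × 52/45 = 78000/45 ≈ 1733.33
B and C share a shaft → RPM_C = RPM_B
Stage 2: RPM_D = RPM_C × t_C/t_D = RPM_A × (t_A×t_C)/(t_B×t_D)
Overall ratio = (52×51)/(45×28) = 2652/1260
RPM_D = 1500 × 2652/1260 = 3978000/1260
≈ 3157.14 RPM

3157.14 RPM


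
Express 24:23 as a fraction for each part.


Total parts = 24 + 23 = 47
First part: 24/47 = 24/47
Second part: 23/47 = 23/47
= 24/47 and 23/47

24/47 and 23/47


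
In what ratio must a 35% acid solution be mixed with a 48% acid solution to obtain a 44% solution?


Let x parts of 35% mix with y parts of 48%.
35x + 48y = 44(x + y)
35x + 48y = 44x + 44y
x(35 - 44) = y(44 - 48)
x/y = (48 - 44)/(44 - 35) = 4/9
Simplify: 4:9
= 4:9

4:9


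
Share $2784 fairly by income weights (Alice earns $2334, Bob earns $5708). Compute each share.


Total income = 2334 + 5708 = $8042
Alice: $2784 × 2334/8042 = $807.99
Bob: $2784 × 5708/8042 = $1976.01
= Alice: $807.99, Bob: $1976.01

Alice: $807.99, Bob: $1976.01


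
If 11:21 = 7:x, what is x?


Cross multiply: 11 × x = 21 × 7
11x = 147
x = 147 / 11
= 13.36

13.36


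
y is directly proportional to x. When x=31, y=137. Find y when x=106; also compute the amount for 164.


Direct proportion: y/x = constant
k = 137/31 ≈ 4.4194
y at x=106: k × 106 = 137 × 106 / 31 = 14522/31 ≈ 468.45
y at x=164: k × 164 = 137 × 164 / 31 = 22468/31 ≈ 724.77
= 468.45 and 724.77

468.45 and 724.77


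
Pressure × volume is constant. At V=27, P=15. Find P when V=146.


Inverse proportion: x × y = constant
k = 27 × 15 = 405
y₂ = k / 146 = 405 / 146
= 2.77

2.77


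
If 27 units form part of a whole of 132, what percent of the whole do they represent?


Percentage = (part / whole) × 100
= (27 / 132) × 100
≈ 20.45%

20.45%


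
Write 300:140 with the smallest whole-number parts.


GCD(300, 140) = 20
300/20 : 140/20
= 15:7

15:7


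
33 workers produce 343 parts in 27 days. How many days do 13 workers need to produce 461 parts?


Days ∝ work / workers, so d₂ = d₁ × (m₁/m₂) × (w₂/w₁)
Workers factor (inverse): 33/13 ≈ 2.5385
Work factor (direct): 461/343 ≈ 1.3440
d₂ = 27 × 33/13 × 461/343 = (27 × 33 × 461) / (13 × 343) = 410751/4459
≈ 92.12 days

92.12 days


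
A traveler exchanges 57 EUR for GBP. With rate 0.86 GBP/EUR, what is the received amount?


Amount × rate = 57 × 0.86
= 49.02 GBP

49.02 GBP


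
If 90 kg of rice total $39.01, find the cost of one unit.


Unit rate = total / quantity
= 39.01 / 90
= $0.43 per unit

$0.43 per unit


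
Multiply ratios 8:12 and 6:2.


Compound ratio = (8×6) : (12×2)
= 48:24
GCD = 24
= 2:1

2:1


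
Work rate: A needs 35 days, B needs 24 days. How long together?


Rate of A = 1/35 per day
Rate of B = 1/24 per day
Combined rate = 1/35 + 1/24 = 59/840 ≈ 0.0702 per day
Days = 1 / combined rate = 840/59
≈ 14.24 days

14.24 days


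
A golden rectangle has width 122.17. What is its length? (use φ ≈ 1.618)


φ = (1 + √5) / 2 ≈ 1.618
Length = width × φ = 122.17 × 1.618 = 197.67106
≈ 197.67

197.67


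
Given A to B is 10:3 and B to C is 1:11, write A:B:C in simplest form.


Match B: multiply A:B by 1 → 10:3
Multiply B:C by 3 → 3:33
Combined: 10:3:33
GCD = 1
= 10:3:33

10:3:33


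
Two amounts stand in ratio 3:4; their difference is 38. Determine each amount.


Let A = 3k, B = 4k.
4k - 3k = 38
1k = 38 → k = 38/1 = 38
A = 3×38 = 114, B = 4×38 = 152
= A = 114, B = 152

A = 114, B = 152


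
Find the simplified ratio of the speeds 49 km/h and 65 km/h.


Ratio = 49:65
GCD = 1
Simplified = 49:65
Time ratio (same distance) = 65:49
Speed ratio = 49:65

49:65


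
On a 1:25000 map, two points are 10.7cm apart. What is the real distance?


Real distance = map distance × scale
= 10.7cm × 25000
= 267500 cm = 2675.0 m
= 2.675 km

2.675 km


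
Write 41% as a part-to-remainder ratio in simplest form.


41% means 41 parts out of 100; remainder = 59
Part : remainder = 41:59
GCD = 1
= 41:59

41:59


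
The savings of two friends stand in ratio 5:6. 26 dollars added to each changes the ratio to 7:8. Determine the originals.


Let A = 5k, B = 6k.
(5k + 26) / (6k + 26) = 7/8
Cross-multiply: 8(5k + 26) = 7(6k + 26)
40k + 208 = 42k + 182
40k - 42k = 182 - 208
-2k = -26
k = -26/-2 = 13
A = 5×13 = 65, B = 6×13 = 78
= A = 65, B = 78

A = 65, B = 78


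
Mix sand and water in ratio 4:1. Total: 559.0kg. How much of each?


Total parts = 4 + 1 = 5
sand: 559.0 × 4/5 = 447.2kg
water: 559.0 × 1/5 = 111.8kg
= 447.2kg and 111.8kg

447.2kg and 111.8kg


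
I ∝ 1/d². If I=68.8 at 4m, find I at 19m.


I₁d₁² = I₂d₂²
I₂ = I₁ × (d₁/d₂)²
= 68.8 × (4/19)²
= 68.8 × 16/361
= 1100.8/361
≈ 3.0493

3.0493


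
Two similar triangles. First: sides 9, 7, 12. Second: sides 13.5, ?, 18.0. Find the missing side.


Scale factor = 13.5/9 = 1.5
Missing side = 7 × 1.5
= 10.5

10.5


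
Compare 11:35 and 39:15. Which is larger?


11/35 = 0.3143
39/15 = 2.6000
0.3143 < 2.6000, so 11:35 is less
= 39:15

39:15


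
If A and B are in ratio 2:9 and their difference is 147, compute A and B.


Let A = 2k, B = 9k.
9k - 2k = 147
7k = 147 → k = 147/7 = 21
A = 2×21 = 42, B = 9×21 = 189
= A = 42, B = 189

A = 42, B = 189


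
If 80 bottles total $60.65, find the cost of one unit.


Unit rate = total / quantity
= 60.65 / 80
= $0.76 per unit

$0.76 per unit


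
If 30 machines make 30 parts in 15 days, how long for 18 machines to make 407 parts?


Days ∝ work / workers, so d₂ = d₁ × (m₁/m₂) × (w₂/w₁)
Workers factor (inverse): 30/18 ≈ 1.6667
Work factor (direct): 407/30 ≈ 13.5667
d₂ = 15 × 30/18 × 407/30 = (15 × 30 × 407) / (18 × 30) = 183150/540
≈ 339.17 days

339.17 days


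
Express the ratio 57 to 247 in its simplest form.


GCD(57, 247) = 19
57/19 : 247/19
= 3:13

3:13


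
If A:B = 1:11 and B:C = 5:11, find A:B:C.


Match B: multiply A:B by 5 → 5:55
Multiply B:C by 11 → 55:121
Combined: 5:55:121
GCD = 1
= 5:55:121

5:55:121


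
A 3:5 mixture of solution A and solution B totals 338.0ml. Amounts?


Total parts = 3 + 5 = 8
solution A: 338.0 × 3/8 = 126.8ml
solution B: 338.0 × 5/8 = 211.3ml
= 126.8ml and 211.3ml

126.8ml and 211.3ml


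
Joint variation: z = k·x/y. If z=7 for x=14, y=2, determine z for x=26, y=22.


z = k·x/y
Solve for k using the known point: k = z·y/x = 7×2/14 = 14/14 = 1.0000
Now evaluate at x=26, y=22:
z = k × 26 / 22 = (14 × 26) / (14 × 22) = 364/308
≈ 1.1818

1.1818


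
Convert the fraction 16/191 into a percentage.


Percentage = (part / whole) × 100
= (16 / 191) × 100
≈ 8.38%

8.38%


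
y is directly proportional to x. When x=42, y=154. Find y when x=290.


Direct proportion: y/x = constant
k = 154/42 ≈ 3.6667
y₂ = k × 290 = 154 × 290 / 42 = 44660/42
≈ 1063.33

1063.33


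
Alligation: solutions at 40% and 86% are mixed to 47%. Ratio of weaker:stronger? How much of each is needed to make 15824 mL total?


Let x parts of 40% mix with y parts of 86%.
40x + 86y = 47(x + y)
40x + 86y = 47x + 47y
x(40 - 47) = y(47 - 86)
x/y = (86 - 47)/(47 - 40) = 39/7
Simplify: 39:7
Total parts = 46; one part = 15824/46 = 344.00 mL
40% solution: 39×344.00 = 13416.00 mL
86% solution: 7×344.00 = 2408.00 mL
= ratio 39:7; 13416.00 mL and 2408.00 mL

ratio 39:7; 13416.00 mL and 2408.00 mL


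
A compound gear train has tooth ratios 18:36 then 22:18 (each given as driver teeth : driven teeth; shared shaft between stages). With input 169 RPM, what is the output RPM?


Stage 1: RPM_B = RPM_A × t_A/t_B = 169 × 18/36 = 3042/36 = 84.50
B and C share a shaft → RPM_C = RPM_B
Stage 2: RPM_D = RPM_C × t_C/t_D = RPM_A × (t_A×t_C)/(t_B×t_D)
Overall ratio = (18×22)/(36×18) = 396/648
RPM_D = 169 × 396/648 = 66924/648
≈ 103.28 RPM

103.28 RPM


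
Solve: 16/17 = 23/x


Cross multiply: 16 × x = 17 × 23
16x = 391
x = 391 / 16
= 24.44

24.44


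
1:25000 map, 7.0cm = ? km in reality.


Real distance = map distance × scale
= 7.0cm × 25000
= 175000 cm = 1750.0 m
= 1.750 km

1.750 km


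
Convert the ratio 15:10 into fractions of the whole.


Total parts = 15 + 10 = 25
First part: 15/25 = 3/5
Second part: 10/25 = 2/5
= 3/5 and 2/5

3/5 and 2/5


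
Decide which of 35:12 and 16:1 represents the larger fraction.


35/12 = 2.9167
16/1 = 16.0000
2.9167 < 16.0000, so 35:12 is less
= 16:1

16:1


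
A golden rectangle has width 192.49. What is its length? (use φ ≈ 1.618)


φ = (1 + √5) / 2 ≈ 1.618
Length = width × φ = 192.49 × 1.618 = 311.44882
≈ 311.45

311.45


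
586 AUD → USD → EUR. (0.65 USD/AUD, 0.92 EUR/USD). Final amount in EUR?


Step 1: 586 AUD × 0.65 = 380.90 USD
Step 2: 380.90 USD × 0.92 = 350.43 EUR
Implied rate AUD→EUR = 0.65 × 0.92 = 0.5980
= 350.43 EUR

350.43 EUR


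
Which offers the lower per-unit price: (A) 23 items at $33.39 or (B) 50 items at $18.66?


Deal A: $33.39/23 = $1.4517/unit
Deal B: $18.66/50 = $0.3732/unit
B is cheaper per unit
= Deal B

Deal B


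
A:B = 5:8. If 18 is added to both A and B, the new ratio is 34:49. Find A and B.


Let A = 5k, B = 8k.
(5k + 18) / (8k + 18) = 34/49
Cross-multiply: 49(5k + 18) = 34(8k + 18)
245k + 882 = 272k + 612
245k - 272k = 612 - 882
-27k = -270
k = -270/-27 = 10
A = 5×10 = 50, B = 8×10 = 80
= A = 50, B = 80

A = 50, B = 80


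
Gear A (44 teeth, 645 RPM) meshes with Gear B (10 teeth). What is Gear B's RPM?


Gear ratio = 44:10 = 22:5
RPM_B = RPM_A × (teeth_A / teeth_B)
= 645 × (44/10)
= 2838.0 RPM

2838.0 RPM


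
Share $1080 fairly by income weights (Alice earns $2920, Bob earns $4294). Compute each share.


Total income = 2920 + 4294 = $7214
Alice: $1080 × 2920/7214 = $437.15
Bob: $1080 × 4294/7214 = $642.85
= Alice: $437.15, Bob: $642.85

Alice: $437.15, Bob: $642.85


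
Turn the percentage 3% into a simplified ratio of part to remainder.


3% means 3 parts out of 100; remainder = 97
Part : remainder = 3:97
GCD = 1
= 3:97

3:97


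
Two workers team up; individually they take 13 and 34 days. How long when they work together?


Rate of A = 1/13 per day
Rate of B = 1/34 per day
Combined rate = 1/13 + 1/34 = 47/442 ≈ 0.1063 per day
Days = 1 / combined rate = 442/47
≈ 9.40 days

9.40 days


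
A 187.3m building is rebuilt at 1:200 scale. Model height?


Model size = real / scale
= 187.3 / 200
= 0.9365 m

0.9365 m


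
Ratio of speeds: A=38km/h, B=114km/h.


Ratio = 38:114
GCD = 38
Simplified = 1:3
Time ratio (same distance) = 3:1
Speed ratio = 1:3

1:3


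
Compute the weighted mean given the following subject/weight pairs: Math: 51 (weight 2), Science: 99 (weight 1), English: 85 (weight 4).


Numerator = 51×2 + 99×1 + 85×4
= 102 + 99 + 340
= 541
Total weight = 7
Weighted avg = 541/7
= 77.29

77.29


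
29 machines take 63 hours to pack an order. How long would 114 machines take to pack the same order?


Inverse proportion: x × y = constant
k = 29 × 63 = 1827
y₂ = k / 114 = 1827 / 114
= 16.03

16.03


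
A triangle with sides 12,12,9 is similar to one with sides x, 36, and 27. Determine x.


Scale factor = 36/12 = 3
Missing side = 12 × 3
= 36.0

36.0


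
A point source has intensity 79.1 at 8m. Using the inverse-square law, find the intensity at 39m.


I₁d₁² = I₂d₂²
I₂ = I₁ × (d₁/d₂)²
= 79.1 × (8/39)²
= 79.1 × 64/1521
= 5062.4/1521
≈ 3.3283

3.3283


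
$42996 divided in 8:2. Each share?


Total parts = 8 + 2 = 10
Part 1: 42996 × 8/10 = 34396.80
Part 2: 42996 × 2/10 = 8599.20
= Part 1: $34396.80, Part 2: $8599.20

Part 1: $34396.80, Part 2: $8599.20


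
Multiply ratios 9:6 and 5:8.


Compound ratio = (9×5) : (6×8)
= 45:48
GCD = 3
= 15:16

15:16


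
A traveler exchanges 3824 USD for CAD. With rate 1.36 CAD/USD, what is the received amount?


Amount × rate = 3824 × 1.36
= 5200.64 CAD

5200.64 CAD


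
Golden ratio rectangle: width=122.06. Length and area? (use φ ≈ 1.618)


φ = (1 + √5) / 2 ≈ 1.618
Length = width × φ = 122.06 × 1.618 = 197.49308
≈ 197.49
Area = width × length = 122.06 × 197.49308 = 24106.0053448 ≈ 24106.01
= Length: 197.49, Area: 24106.01

Length: 197.49, Area: 24106.01


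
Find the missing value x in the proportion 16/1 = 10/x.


Cross multiply: 16 × x = 1 × 10
16x = 10
x = 10 / 16
= 0.63

0.63


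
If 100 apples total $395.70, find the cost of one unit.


Unit rate = total / quantity
= 395.70 / 100
= $3.96 per unit

$3.96 per unit


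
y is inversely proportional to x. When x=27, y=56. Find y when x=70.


Inverse proportion: x × y = constant
k = 27 × 56 = 1512
y₂ = k / 70 = 1512 / 70
= 21.60

21.60


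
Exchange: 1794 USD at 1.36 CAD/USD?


Amount × rate = 1794 × 1.36
= 2439.84 CAD

2439.84 CAD


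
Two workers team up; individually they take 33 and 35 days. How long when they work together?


Rate of A = 1/33 per day
Rate of B = 1/35 per day
Combined rate = 1/33 + 1/35 = 68/1155 ≈ 0.0589 per day
Days = 1 / combined rate = 1155/68
≈ 16.99 days

16.99 days


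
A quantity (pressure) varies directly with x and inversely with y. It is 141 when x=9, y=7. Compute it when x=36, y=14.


z = k·x/y
Solve for k using the known point: k = z·y/x = 141×7/9 = 987/9 ≈ 109.6667
Now evaluate at x=36, y=14:
z = k × 36 / 14 = (987 × 36) / (9 × 14) = 35532/126
= 282.0000

282.0000


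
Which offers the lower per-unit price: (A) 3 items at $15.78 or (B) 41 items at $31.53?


Deal A: $15.78/3 = $5.2600/unit
Deal B: $31.53/41 = $0.7690/unit
B is cheaper per unit
= Deal B

Deal B


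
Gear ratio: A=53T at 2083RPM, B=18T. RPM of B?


Gear ratio = 53:18 = 53:18
RPM_B = RPM_A × (teeth_A / teeth_B)
= 2083 × (53/18)
= 6133.3 RPM

6133.3 RPM


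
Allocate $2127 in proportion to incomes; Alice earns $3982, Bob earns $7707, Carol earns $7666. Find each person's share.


Total income = 3982 + 7707 + 7666 = $19355
Alice: $2127 × 3982/19355 = $437.60
Bob: $2127 × 7707/19355 = $846.95
Carol: $2127 × 7666/19355 = $842.45
= Alice: $437.60, Bob: $846.95, Carol: $842.45

Alice: $437.60, Bob: $846.95, Carol: $842.45


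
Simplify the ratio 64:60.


GCD(64, 60) = 4
64/4 : 60/4
= 16:15

16:15


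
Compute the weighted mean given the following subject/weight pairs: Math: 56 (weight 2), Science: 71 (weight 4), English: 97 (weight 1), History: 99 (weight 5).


Numerator = 56×2 + 71×4 + 97×1 + 99×5
= 112 + 284 + 97 + 495
= 988
Total weight = 12
Weighted avg = 988/12
= 82.33

82.33


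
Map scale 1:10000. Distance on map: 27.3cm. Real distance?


Real distance = map distance × scale
= 27.3cm × 10000
= 273000 cm = 2730.0 m
= 2.730 km

2.730 km


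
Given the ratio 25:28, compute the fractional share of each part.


Total parts = 25 + 28 = 53
First part: 25/53 = 25/53
Second part: 28/53 = 28/53
= 25/53 and 28/53

25/53 and 28/53


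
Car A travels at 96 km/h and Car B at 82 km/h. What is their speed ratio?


Ratio = 96:82
GCD = 2
Simplified = 48:41
Time ratio (same distance) = 41:48
Speed ratio = 48:41

48:41


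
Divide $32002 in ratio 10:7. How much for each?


Total parts = 10 + 7 = 17
Part 1: 32002 × 10/17 = 18824.71
Part 2: 32002 × 7/17 = 13177.29
= Part 1: $18824.71, Part 2: $13177.29

Part 1: $18824.71, Part 2: $13177.29


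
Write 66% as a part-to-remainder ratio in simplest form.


66% means 66 parts out of 100; remainder = 34
Part : remainder = 66:34
GCD = 2
= 33:17

33:17


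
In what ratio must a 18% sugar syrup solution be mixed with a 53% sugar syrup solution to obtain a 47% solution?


Let x parts of 18% mix with y parts of 53%.
18x + 53y = 47(x + y)
18x + 53y = 47x + 47y
x(18 - 47) = y(47 - 53)
x/y = (53 - 47)/(47 - 18) = 6/29
Simplify: 6:29
= 6:29

6:29


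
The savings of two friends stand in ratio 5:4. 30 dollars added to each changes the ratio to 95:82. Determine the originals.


Let A = 5k, B = 4k.
(5k + 30) / (4k + 30) = 95/82
Cross-multiply: 82(5k + 30) = 95(4k + 30)
410k + 2460 = 380k + 2850
410k - 380k = 2850 - 2460
30k = 390
k = 390/30 = 13
A = 5×13 = 65, B = 4×13 = 52
= A = 65, B = 52

A = 65, B = 52


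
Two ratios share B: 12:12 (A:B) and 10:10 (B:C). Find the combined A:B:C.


Match B: multiply A:B by 10 → 120:120
Multiply B:C by 12 → 120:120
Combined: 120:120:120
GCD = 120
= 1:1:1

1:1:1


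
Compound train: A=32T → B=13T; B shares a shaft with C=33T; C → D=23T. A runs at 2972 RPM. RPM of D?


Stage 1: RPM_B = RPM_A × t_A/t_B = 2972 × 32/13 = 95104/13 ≈ 7315.69
B and C share a shaft → RPM_C = RPM_B
Stage 2: RPM_D = RPM_C × t_C/t_D = RPM_A × (t_A×t_C)/(t_B×t_D)
Overall ratio = (32×33)/(13×23) = 1056/299
RPM_D = 2972 × 1056/299 = 3138432/299
≈ 10496.43 RPM

10496.43 RPM


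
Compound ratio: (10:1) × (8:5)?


Compound ratio = (10×8) : (1×5)
= 80:5
GCD = 5
= 16:1

16:1


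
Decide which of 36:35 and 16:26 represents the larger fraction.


36/35 = 1.0286
16/26 = 0.6154
1.0286 > 0.6154, so 36:35 is greater
= 36:35

36:35


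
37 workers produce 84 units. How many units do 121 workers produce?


Direct proportion: y/x = constant
k = 84/37 ≈ 2.2703
y₂ = k × 121 = 84 × 121 / 37 = 10164/37
≈ 274.70

274.70


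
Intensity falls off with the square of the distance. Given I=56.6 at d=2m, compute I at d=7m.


I₁d₁² = I₂d₂²
I₂ = I₁ × (d₁/d₂)²
= 56.6 × (2/7)²
= 56.6 × 4/49
= 226.4/49
≈ 4.6204

4.6204


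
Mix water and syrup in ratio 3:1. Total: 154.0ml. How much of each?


Total parts = 3 + 1 = 4
water: 154.0 × 3/4 = 115.5ml
syrup: 154.0 × 1/4 = 38.5ml
= 115.5ml and 38.5ml

115.5ml and 38.5ml


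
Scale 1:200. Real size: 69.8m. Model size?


Model size = real / scale
= 69.8 / 200
= 0.3490 m

0.3490 m


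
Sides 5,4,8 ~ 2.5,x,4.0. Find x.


Scale factor = 2.5/5 = 0.5
Missing side = 4 × 0.5
= 2.0

2.0


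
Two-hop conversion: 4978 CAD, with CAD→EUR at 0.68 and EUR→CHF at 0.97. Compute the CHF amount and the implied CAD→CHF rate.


Step 1: 4978 CAD × 0.68 = 3385.04 EUR
Step 2: 3385.04 EUR × 0.97 = 3283.49 CHF
Implied rate CAD→CHF = 0.68 × 0.97 = 0.6596
= 3283.49 CHF; implied rate 0.6596 CHF/CAD

3283.49 CHF; implied rate 0.6596 CHF/CAD


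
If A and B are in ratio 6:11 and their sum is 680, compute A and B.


Let A = 6k, B = 11k.
6k + 11k = 680
17k = 680 → k = 680/17 = 40
A = 6×40 = 240, B = 11×40 = 440
= A = 240, B = 440

A = 240, B = 440


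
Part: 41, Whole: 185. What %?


Percentage = (part / whole) × 100
= (41 / 185) × 100
≈ 22.16%

22.16%


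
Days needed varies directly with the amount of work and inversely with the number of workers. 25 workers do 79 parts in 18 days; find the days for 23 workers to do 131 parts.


Days ∝ work / workers, so d₂ = d₁ × (m₁/m₂) × (w₂/w₁)
Workers factor (inverse): 25/23 ≈ 1.0870
Work factor (direct): 131/79 ≈ 1.6582
d₂ = 18 × 25/23 × 131/79 = (18 × 25 × 131) / (23 × 79) = 58950/1817
≈ 32.44 days

32.44 days


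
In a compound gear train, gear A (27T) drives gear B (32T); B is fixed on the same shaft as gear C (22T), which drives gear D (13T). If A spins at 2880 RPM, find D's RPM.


Stage 1: RPM_B = RPM_A × t_A/t_B = 2880 × 27/32 = 77760/32 = 2430.00
B and C share a shaft → RPM_C = RPM_B
Stage 2: RPM_D = RPM_C × t_C/t_D = RPM_A × (t_A×t_C)/(t_B×t_D)
Overall ratio = (27×22)/(32×13) = 594/416
RPM_D = 2880 × 594/416 = 1710720/416
≈ 4112.31 RPM

4112.31 RPM


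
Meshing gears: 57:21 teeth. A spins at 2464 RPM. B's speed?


Gear ratio = 57:21 = 19:7
RPM_B = RPM_A × (teeth_A / teeth_B)
= 2464 × (57/21)
= 6688.0 RPM

6688.0 RPM


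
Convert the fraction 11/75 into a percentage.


Percentage = (part / whole) × 100
= (11 / 75) × 100
≈ 14.67%

14.67%


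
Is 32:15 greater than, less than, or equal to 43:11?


32/15 = 2.1333
43/11 = 3.9091
2.1333 < 3.9091, so 32:15 is less
= less than

less than


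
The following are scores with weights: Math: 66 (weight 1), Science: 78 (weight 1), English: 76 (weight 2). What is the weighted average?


Numerator = 66×1 + 78×1 + 76×2
= 66 + 78 + 152
= 296
Total weight = 4
Weighted avg = 296/4
= 74.00

74.00


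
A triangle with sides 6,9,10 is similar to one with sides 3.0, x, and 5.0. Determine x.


Scale factor = 3.0/6 = 0.5
Missing side = 9 × 0.5
= 4.5

4.5


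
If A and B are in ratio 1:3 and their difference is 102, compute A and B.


Let A = 1k, B = 3k.
3k - 1k = 102
2k = 102 → k = 102/2 = 51
A = 1×51 = 51, B = 3×51 = 153
= A = 51, B = 153

A = 51, B = 153


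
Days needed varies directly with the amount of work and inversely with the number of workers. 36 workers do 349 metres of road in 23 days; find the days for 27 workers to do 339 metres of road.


Days ∝ work / workers, so d₂ = d₁ × (m₁/m₂) × (w₂/w₁)
Workers factor (inverse): 36/27 ≈ 1.3333
Work factor (direct): 339/349 ≈ 0.9713
d₂ = 23 × 36/27 × 339/349 = (23 × 36 × 339) / (27 × 349) = 280692/9423
≈ 29.79 days

29.79 days


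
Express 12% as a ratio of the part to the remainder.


12% means 12 parts out of 100; remainder = 88
Part : remainder = 12:88
GCD = 4
= 3:22

3:22


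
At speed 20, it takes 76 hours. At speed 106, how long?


Inverse proportion: x × y = constant
k = 20 × 76 = 1520
y₂ = k / 106 = 1520 / 106
= 14.34

14.34


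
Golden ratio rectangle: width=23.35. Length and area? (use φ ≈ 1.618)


φ = (1 + √5) / 2 ≈ 1.618
Length = width × φ = 23.35 × 1.618 = 37.7803
≈ 37.78
Area = width × length = 23.35 × 37.7803 = 882.170005 ≈ 882.17
= Length: 37.78, Area: 882.17

Length: 37.78, Area: 882.17


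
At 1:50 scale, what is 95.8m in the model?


Model size = real / scale
= 95.8 / 50
= 1.9160 m

1.9160 m


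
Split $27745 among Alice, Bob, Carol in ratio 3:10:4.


Total parts = 3 + 10 + 4 = 17
Alice: 27745 × 3/17 = 4896.18
Bob: 27745 × 10/17 = 16320.59
Carol: 27745 × 4/17 = 6528.24
= Alice: $4896.18, Bob: $16320.59, Carol: $6528.24

Alice: $4896.18, Bob: $16320.59, Carol: $6528.24


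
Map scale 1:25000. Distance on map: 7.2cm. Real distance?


Real distance = map distance × scale
= 7.2cm × 25000
= 180000 cm = 1800.0 m
= 1.800 km

1.800 km


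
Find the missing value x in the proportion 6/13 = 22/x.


Cross multiply: 6 × x = 13 × 22
6x = 286
x = 286 / 6
= 47.67

47.67


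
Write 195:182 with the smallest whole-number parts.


GCD(195, 182) = 13
195/13 : 182/13
= 15:14

15:14


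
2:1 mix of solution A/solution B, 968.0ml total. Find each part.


Total parts = 2 + 1 = 3
solution A: 968.0 × 2/3 = 645.3ml
solution B: 968.0 × 1/3 = 322.7ml
= 645.3ml and 322.7ml

645.3ml and 322.7ml


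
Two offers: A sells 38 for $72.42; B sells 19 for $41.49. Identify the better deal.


Deal A: $72.42/38 = $1.9058/unit
Deal B: $41.49/19 = $2.1837/unit
A is cheaper per unit
= Deal A

Deal A


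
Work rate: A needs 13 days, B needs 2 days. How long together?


Rate of A = 1/13 per day
Rate of B = 1/2 per day
Combined rate = 1/13 + 1/2 = 15/26 ≈ 0.5769 per day
Days = 1 / combined rate = 26/15
≈ 1.73 days

1.73 days


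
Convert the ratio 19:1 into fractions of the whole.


Total parts = 19 + 1 = 20
First part: 19/20 = 19/20
Second part: 1/20 = 1/20
= 19/20 and 1/20

19/20 and 1/20


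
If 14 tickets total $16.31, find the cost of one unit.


Unit rate = total / quantity
= 16.31 / 14
= $1.17 per unit

$1.17 per unit


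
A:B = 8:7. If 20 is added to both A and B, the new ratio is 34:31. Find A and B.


Let A = 8k, B = 7k.
(8k + 20) / (7k + 20) = 34/31
Cross-multiply: 31(8k + 20) = 34(7k + 20)
248k + 620 = 238k + 680
248k - 238k = 680 - 620
10k = 60
k = 60/10 = 6
A = 8×6 = 48, B = 7×6 = 42
= A = 48, B = 42

A = 48, B = 42


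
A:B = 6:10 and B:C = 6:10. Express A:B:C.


Match B: multiply A:B by 6 → 36:60
Multiply B:C by 10 → 60:100
Combined: 36:60:100
GCD = 4
= 9:15:25

9:15:25


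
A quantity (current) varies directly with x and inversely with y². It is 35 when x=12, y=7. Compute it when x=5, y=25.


z = k·x/y²
Solve for k using the known point: k = z·y²/x = 35×49/12 = 1715/12 ≈ 142.9167
Now evaluate at x=5, y=25:
z = k × 5 / 625 = (1715 × 5) / (12 × 625) = 8575/7500
≈ 1.1433

1.1433


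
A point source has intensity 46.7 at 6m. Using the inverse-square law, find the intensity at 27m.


I₁d₁² = I₂d₂²
I₂ = I₁ × (d₁/d₂)²
= 46.7 × (6/27)²
= 46.7 × 36/729
= 1681.2/729
≈ 2.3062

2.3062


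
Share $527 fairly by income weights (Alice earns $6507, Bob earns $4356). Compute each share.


Total income = 6507 + 4356 = $10863
Alice: $527 × 6507/10863 = $315.68
Bob: $527 × 4356/10863 = $211.32
= Alice: $315.68, Bob: $211.32

Alice: $315.68, Bob: $211.32


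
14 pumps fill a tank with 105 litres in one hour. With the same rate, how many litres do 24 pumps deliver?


Direct proportion: y/x = constant
k = 105/14 = 7.5000
y₂ = k × 24 = 105 × 24 / 14 = 2520/14
= 180.00

180.00


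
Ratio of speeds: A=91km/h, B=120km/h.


Ratio = 91:120
GCD = 1
Simplified = 91:120
Time ratio (same distance) = 120:91
Speed ratio = 91:120

91:120


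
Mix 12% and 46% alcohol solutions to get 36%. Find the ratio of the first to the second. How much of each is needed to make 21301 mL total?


Let x parts of 12% mix with y parts of 46%.
12x + 46y = 36(x + y)
12x + 46y = 36x + 36y
x(12 - 36) = y(36 - 46)
x/y = (46 - 36)/(36 - 12) = 10/24
Simplify: 5:12
Total parts = 17; one part = 21301/17 = 1253.00 mL
12% solution: 5×1253.00 = 6265.00 mL
46% solution: 12×1253.00 = 15036.00 mL
= ratio 5:12; 6265.00 mL and 15036.00 mL

ratio 5:12; 6265.00 mL and 15036.00 mL


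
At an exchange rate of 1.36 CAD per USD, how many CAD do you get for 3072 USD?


Amount × rate = 3072 × 1.36
= 4177.92 CAD

4177.92 CAD


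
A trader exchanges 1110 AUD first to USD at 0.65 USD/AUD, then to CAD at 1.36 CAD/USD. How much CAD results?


Step 1: 1110 AUD × 0.65 = 721.50 USD
Step 2: 721.50 USD × 1.36 = 981.24 CAD
Implied rate AUD→CAD = 0.65 × 1.36 = 0.8840
= 981.24 CAD

981.24 CAD


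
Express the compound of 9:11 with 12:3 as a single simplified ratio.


Compound ratio = (9×12) : (11×3)
= 108:33
GCD = 3
= 36:11

36:11


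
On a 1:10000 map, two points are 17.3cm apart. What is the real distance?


Real distance = map distance × scale
= 17.3cm × 10000
= 173000 cm = 1730.0 m
= 1.730 km

1.730 km


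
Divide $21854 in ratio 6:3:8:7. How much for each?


Total parts = 6 + 3 + 8 + 7 = 24
Part 1: 21854 × 6/24 = 5463.50
Part 2: 21854 × 3/24 = 2731.75
Part 3: 21854 × 8/24 = 7284.67
Part 4: 21854 × 7/24 = 6374.08
= Part 1: $5463.50, Part 2: $2731.75, Part 3: $7284.67, Part 4: $6374.08

Part 1: $5463.50, Part 2: $2731.75, Part 3: $7284.67, Part 4: $6374.08


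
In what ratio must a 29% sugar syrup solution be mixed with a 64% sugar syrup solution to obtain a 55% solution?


Let x parts of 29% mix with y parts of 64%.
29x + 64y = 55(x + y)
29x + 64y = 55x + 55y
x(29 - 55) = y(55 - 64)
x/y = (64 - 55)/(55 - 29) = 9/26
Simplify: 9:26
= 9:26

9:26


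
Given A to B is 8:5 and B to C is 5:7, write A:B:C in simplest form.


Match B: multiply A:B by 5 → 40:25
Multiply B:C by 5 → 25:35
Combined: 40:25:35
GCD = 5
= 8:5:7

8:5:7


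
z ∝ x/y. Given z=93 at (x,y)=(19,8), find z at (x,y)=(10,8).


z = k·x/y
Solve for k using the known point: k = z·y/x = 93×8/19 = 744/19 ≈ 39.1579
Now evaluate at x=10, y=8:
z = k × 10 / 8 = (744 × 10) / (19 × 8) = 7440/152
≈ 48.9474

48.9474


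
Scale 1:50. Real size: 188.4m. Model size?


Model size = real / scale
= 188.4 / 50
= 3.7680 m

3.7680 m


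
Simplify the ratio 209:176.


GCD(209, 176) = 11
209/11 : 176/11
= 19:16

19:16


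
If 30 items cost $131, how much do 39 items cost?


Direct proportion: y/x = constant
k = 131/30 ≈ 4.3667
y₂ = k × 39 = 131 × 39 / 30 = 5109/30
= 170.30

170.30


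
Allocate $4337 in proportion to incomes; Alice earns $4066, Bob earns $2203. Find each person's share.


Total income = 4066 + 2203 = $6269
Alice: $4337 × 4066/6269 = $2812.93
Bob: $4337 × 2203/6269 = $1524.07
= Alice: $2812.93, Bob: $1524.07

Alice: $2812.93, Bob: $1524.07


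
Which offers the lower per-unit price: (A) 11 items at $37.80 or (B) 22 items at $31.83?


Deal A: $37.80/11 = $3.4364/unit
Deal B: $31.83/22 = $1.4468/unit
B is cheaper per unit
= Deal B

Deal B


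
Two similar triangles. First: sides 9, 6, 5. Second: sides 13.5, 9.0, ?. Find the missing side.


Scale factor = 13.5/9 = 1.5
Missing side = 5 × 1.5
= 7.5

7.5


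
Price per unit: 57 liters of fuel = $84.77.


Unit rate = total / quantity
= 84.77 / 57
= $1.49 per unit

$1.49 per unit


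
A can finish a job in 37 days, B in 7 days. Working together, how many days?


Rate of A = 1/37 per day
Rate of B = 1/7 per day
Combined rate = 1/37 + 1/7 = 44/259 ≈ 0.1699 per day
Days = 1 / combined rate = 259/44
≈ 5.89 days

5.89 days


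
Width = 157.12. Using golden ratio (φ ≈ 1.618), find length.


φ = (1 + √5) / 2 ≈ 1.618
Length = width × φ = 157.12 × 1.618 = 254.22016
≈ 254.22

254.22


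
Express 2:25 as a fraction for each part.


Total parts = 2 + 25 = 27
First part: 2/27 = 2/27
Second part: 25/27 = 25/27
= 2/27 and 25/27

2/27 and 25/27


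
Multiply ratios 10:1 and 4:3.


Compound ratio = (10×4) : (1×3)
= 40:3
GCD = 1
= 40:3

40:3


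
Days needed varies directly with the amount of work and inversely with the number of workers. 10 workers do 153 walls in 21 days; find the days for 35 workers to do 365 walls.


Days ∝ work / workers, so d₂ = d₁ × (m₁/m₂) × (w₂/w₁)
Workers factor (inverse): 10/35 ≈ 0.2857
Work factor (direct): 365/153 ≈ 2.3856
d₂ = 21 × 10/35 × 365/153 = (21 × 10 × 365) / (35 × 153) = 76650/5355
≈ 14.31 days

14.31 days


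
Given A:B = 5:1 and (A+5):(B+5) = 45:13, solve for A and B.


Let A = 5k, B = 1k.
(5k + 5) / (1k + 5) = 45/13
Cross-multiply: 13(5k + 5) = 45(1k + 5)
65k + 65 = 45k + 225
65k - 45k = 225 - 65
20k = 160
k = 160/20 = 8
A = 5×8 = 40, B = 1×8 = 8
= A = 40, B = 8

A = 40, B = 8


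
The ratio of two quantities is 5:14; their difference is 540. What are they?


Let A = 5k, B = 14k.
14k - 5k = 540
9k = 540 → k = 540/9 = 60
A = 5×60 = 300, B = 14×60 = 840
= A = 300, B = 840

A = 300, B = 840


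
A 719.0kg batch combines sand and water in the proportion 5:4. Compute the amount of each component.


Total parts = 5 + 4 = 9
sand: 719.0 × 5/9 = 399.4kg
water: 719.0 × 4/9 = 319.6kg
= 399.4kg and 319.6kg

399.4kg and 319.6kg


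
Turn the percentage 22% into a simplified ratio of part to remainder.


22% means 22 parts out of 100; remainder = 78
Part : remainder = 22:78
GCD = 2
= 11:39

11:39


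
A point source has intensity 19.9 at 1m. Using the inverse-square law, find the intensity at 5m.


I₁d₁² = I₂d₂²
I₂ = I₁ × (d₁/d₂)²
= 19.9 × (1/5)²
= 19.9 × 1/25
= 19.9/25
= 0.7960

0.7960


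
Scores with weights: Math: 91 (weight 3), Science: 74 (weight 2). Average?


Numerator = 91×3 + 74×2
= 273 + 148
= 421
Total weight = 5
Weighted avg = 421/5
= 84.20

84.20


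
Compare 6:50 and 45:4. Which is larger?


6/50 = 0.1200
45/4 = 11.2500
0.1200 < 11.2500, so 6:50 is less
= 45:4

45:4


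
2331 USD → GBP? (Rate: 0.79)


Amount × rate = 2331 × 0.79
= 1841.49 GBP

1841.49 GBP


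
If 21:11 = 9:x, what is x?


Cross multiply: 21 × x = 11 × 9
21x = 99
x = 99 / 21
= 4.71

4.71


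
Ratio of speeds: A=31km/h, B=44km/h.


Ratio = 31:44
GCD = 1
Simplified = 31:44
Time ratio (same distance) = 44:31
Speed ratio = 31:44

31:44


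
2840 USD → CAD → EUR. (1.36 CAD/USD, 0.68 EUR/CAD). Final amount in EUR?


Step 1: 2840 USD × 1.36 = 3862.40 CAD
Step 2: 3862.40 CAD × 0.68 = 2626.43 EUR
Implied rate USD→EUR = 1.36 × 0.68 = 0.9248
= 2626.43 EUR

2626.43 EUR


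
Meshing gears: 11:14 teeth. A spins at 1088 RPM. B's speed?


Gear ratio = 11:14 = 11:14
RPM_B = RPM_A × (teeth_A / teeth_B)
= 1088 × (11/14)
= 854.9 RPM

854.9 RPM


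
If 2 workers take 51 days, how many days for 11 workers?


Inverse proportion: x × y = constant
k = 2 × 51 = 102
y₂ = k / 11 = 102 / 11
= 9.27

9.27


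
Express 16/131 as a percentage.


Percentage = (part / whole) × 100
= (16 / 131) × 100
≈ 12.21%

12.21%


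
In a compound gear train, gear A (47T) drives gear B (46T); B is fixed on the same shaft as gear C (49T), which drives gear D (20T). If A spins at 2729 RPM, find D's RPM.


Stage 1: RPM_B = RPM_A × t_A/t_B = 2729 × 47/46 = 128263/46 ≈ 2788.33
B and C share a shaft → RPM_C = RPM_B
Stage 2: RPM_D = RPM_C × t_C/t_D = RPM_A × (t_A×t_C)/(t_B×t_D)
Overall ratio = (47×49)/(46×20) = 2303/920
RPM_D = 2729 × 2303/920 = 6284887/920
≈ 6831.40 RPM

6831.40 RPM


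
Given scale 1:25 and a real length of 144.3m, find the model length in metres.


Model size = real / scale
= 144.3 / 25
= 5.7720 m

5.7720 m


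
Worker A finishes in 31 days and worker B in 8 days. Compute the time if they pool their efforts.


Rate of A = 1/31 per day
Rate of B = 1/8 per day
Combined rate = 1/31 + 1/8 = 39/248 ≈ 0.1573 per day
Days = 1 / combined rate = 248/39
≈ 6.36 days

6.36 days


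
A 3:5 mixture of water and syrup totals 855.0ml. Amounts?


Total parts = 3 + 5 = 8
water: 855.0 × 3/8 = 320.6ml
syrup: 855.0 × 5/8 = 534.4ml
= 320.6ml and 534.4ml

320.6ml and 534.4ml
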